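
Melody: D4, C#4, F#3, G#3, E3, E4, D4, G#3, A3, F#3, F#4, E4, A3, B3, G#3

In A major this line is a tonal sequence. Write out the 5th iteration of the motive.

A4 G#4 C#4 D4 B3

Unit = 5 notes; the statements start on D4, E4, F#4, moving up a 2nd each time.
Carrying on: G#4 → A4.
So cell 5 is A4 G#4 C#4 D4 B3.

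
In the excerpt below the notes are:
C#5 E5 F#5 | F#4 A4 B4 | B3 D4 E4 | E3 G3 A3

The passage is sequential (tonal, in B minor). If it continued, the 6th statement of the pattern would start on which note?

D2

With a 3-note motive the entries are C#5, F#4, B3, E3, each down a 5th from the previous.
Continuing: A2 → D2. Statement 6 starts on D2.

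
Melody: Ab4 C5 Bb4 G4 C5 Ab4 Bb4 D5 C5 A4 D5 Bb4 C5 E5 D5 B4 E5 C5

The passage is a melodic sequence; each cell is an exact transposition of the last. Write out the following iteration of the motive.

D5 F#5 E5 C#5 F#5 D5

Unit = 6 notes; the statements start on Ab4, Bb4, C5, moving up a 2nd each time.
From D5 the exact shape gives D5 F#5 E5 C#5 F#5 D5.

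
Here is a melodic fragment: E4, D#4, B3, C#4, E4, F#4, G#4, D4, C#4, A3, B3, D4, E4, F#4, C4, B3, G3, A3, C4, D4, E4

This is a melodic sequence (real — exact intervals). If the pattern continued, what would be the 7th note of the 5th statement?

C4

With 7-note cells, note 7 of each statement runs G#4, F#4, E4.
Each moves down a 2nd. Continuing: D4 → C4.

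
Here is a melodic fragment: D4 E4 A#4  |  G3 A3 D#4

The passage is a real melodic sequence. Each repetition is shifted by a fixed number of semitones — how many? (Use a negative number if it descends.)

The 3-note cells begin on D4, G3 — each down a 5th from the last.
D4 to G3 spans -7 semitones.

-7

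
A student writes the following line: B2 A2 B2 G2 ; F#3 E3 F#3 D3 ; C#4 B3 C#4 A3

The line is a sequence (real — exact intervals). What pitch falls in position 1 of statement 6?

With 4-note cells, note 1 of each statement runs B2, F#3, C#4.
Carrying that up a 5th forward: G#4 → D#5 → A#5.

A#5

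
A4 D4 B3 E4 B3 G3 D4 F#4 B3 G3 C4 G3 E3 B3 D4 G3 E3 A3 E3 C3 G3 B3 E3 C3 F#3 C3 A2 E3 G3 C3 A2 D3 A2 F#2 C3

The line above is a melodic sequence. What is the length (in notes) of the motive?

35 notes total. Splitting into 5 groups of 7:
A4 D4 B3 E4 B3 G3 D4 | F#4 B3 G3 C4 G3 E3 B3 | D4 G3 E3 A3 E3 C3 G3 | B3 E3 C3 F#3 C3 A2 E3 | G3 C3 A2 D3 A2 F#2 C3
That's a consistent down a 3rd shift per cell, and no other grouping gives one.

7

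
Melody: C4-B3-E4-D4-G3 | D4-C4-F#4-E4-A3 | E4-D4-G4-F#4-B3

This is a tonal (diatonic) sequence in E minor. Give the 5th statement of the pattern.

G4 F#4 B4 A4 D4

Unit = 5 notes; the statements start on C4, D4, E4, moving up a 2nd each time.
Extending up a 2nd: F#4 → G4.
From G4 the diatonic shape gives G4 F#4 B4 A4 D4.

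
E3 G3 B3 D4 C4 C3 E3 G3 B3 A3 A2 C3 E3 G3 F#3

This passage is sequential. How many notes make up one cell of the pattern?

5

Try groups of 5 (3 cells in 15 notes):
E3 G3 B3 D4 C4 | C3 E3 G3 B3 A3 | A2 C3 E3 G3 F#3
Each cell is the previous one down a 3rd — so the unit is 5 notes.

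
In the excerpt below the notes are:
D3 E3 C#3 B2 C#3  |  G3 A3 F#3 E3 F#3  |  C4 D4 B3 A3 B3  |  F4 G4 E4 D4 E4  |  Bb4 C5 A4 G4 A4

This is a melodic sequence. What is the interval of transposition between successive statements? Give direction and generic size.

The 5-note cells begin on D3, G3, C4, F4, Bb4 — each up a 4th from the last.
From D3 to G3: up a 4th.

up a 4th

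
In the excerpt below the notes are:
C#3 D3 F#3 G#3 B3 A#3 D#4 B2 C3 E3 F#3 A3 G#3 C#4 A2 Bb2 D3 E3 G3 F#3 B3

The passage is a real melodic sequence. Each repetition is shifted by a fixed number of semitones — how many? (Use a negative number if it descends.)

-2

Unit = 7 notes; the statements start on C#3, B2, A2, moving down a 2nd each time.
Counting half-steps from C#3 to B2: -2.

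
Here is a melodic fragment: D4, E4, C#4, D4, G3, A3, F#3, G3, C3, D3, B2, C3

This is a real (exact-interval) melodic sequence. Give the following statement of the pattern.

F2 G2 E2 F2

Unit = 4 notes; the statements start on D4, G3, C3, moving down a 5th each time.
So cell 4 is F2 G2 E2 F2.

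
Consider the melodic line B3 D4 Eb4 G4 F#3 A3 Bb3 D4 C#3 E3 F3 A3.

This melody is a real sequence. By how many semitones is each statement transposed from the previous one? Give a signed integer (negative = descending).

The 4-note cells begin on B3, F#3, C#3 — each down a 4th from the last.
B3→F#3 is 54 − 59 = -5 semitones.

-5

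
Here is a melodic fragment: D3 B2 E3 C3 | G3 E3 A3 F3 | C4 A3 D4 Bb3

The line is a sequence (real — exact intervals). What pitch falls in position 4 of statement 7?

The unit is 4 notes. Position-4 pitches of the 3 shown cells: C3, F3, Bb3.
Each moves up a 4th. Continuing: Eb4 → Ab4 → Db5 → Gb5.

Gb5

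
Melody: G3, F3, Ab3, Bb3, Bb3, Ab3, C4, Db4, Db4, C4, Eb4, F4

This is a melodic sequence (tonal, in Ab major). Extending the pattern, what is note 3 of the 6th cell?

Grouping in 4s, the 3rd note of each cell is Ab3, C4, Eb4.
Extending up a 3rd: G4 → Bb4 → Db5.

Db5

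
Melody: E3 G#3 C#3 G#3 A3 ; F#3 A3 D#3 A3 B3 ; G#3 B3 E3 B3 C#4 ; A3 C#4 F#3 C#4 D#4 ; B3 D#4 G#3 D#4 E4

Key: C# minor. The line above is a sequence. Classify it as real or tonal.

Every note is diatonic to C# minor.
Cell 1 has +4 semitones from note 1 to 2, but cell 2 has +3 — the interval quality changes while the contour stays the same, which is the hallmark of a tonal sequence.

tonal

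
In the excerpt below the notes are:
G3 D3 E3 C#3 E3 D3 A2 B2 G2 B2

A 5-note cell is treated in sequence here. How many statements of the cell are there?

2

10 notes in groups of 5 gives 10/5 = 2 statements.
Starts: G3, D3 — each down a 4th.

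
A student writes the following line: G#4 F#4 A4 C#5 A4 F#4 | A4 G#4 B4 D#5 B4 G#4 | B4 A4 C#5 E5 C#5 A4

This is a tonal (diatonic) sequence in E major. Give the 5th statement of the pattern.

D#5 C#5 E5 G#5 E5 C#5

The 6-note cells begin on G#4, A4, B4 — each up a 2nd from the last.
Continuing the starts: C#5 → D#5.
Statement 5 starts on D#5 and keeps the same diatonic contour: D#5 C#5 E5 G#5 E5 C#5.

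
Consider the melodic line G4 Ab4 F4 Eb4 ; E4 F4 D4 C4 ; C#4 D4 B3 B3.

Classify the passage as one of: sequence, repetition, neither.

Note 4 of cell 3 is B3; if this were a sequence it would be A3. No unit length gives a consistent transposition pattern.

neither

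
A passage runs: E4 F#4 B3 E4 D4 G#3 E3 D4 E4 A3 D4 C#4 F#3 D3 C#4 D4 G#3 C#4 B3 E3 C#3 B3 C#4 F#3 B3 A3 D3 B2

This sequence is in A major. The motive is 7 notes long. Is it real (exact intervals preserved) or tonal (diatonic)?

Every note is diatonic to A major.
Cell 1 has -2 semitones from note 4 to 5, but cell 2 has -1 — the interval quality changes while the contour stays the same, which is the hallmark of a tonal sequence.

tonal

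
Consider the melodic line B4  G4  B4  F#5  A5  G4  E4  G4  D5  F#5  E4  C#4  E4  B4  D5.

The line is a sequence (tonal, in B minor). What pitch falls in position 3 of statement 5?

The unit is 5 notes. Position-3 pitches of the 3 shown cells: B4, G4, E4.
Extending down a 3rd: C#4 → A3.

A3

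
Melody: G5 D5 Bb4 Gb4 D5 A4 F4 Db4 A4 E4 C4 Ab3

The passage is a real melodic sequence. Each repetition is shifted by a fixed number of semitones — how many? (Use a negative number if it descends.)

Taking 4-note groups, the heads are G5, D5, A4: the pattern moves down a 4th.
G5→D5 is 74 − 79 = -5 semitones.

-5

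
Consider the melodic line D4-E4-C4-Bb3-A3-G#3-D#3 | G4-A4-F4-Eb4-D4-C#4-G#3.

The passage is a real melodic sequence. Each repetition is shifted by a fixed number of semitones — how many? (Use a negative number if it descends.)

5

Taking 7-note groups, the heads are D4, G4: the pattern moves up a 4th.
D4 to G4 spans +5 semitones.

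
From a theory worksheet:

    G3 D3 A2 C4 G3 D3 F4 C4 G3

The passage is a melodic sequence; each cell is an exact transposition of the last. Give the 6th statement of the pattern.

Ab5 Eb5 Bb4

The 3-note cells begin on G3, C4, F4 — each up a 4th from the last.
Continuing the starts: Bb4 → Eb5 → Ab5.
So cell 6 is Ab5 Eb5 Bb4.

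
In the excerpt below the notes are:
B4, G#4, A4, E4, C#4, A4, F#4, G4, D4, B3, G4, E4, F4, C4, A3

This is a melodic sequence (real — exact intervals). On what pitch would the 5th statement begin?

Unit = 5 notes; the statements start on B4, A4, G4, moving down a 2nd each time.
Extending the heads down a 2nd: F4 → Eb4.

Eb4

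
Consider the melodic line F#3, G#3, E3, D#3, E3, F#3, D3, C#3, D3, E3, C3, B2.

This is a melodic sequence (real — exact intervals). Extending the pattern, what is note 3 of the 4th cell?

The unit is 4 notes. Position-3 pitches of the 3 shown cells: E3, D3, C3.
Each moves down a 2nd; the next is Bb2.

Bb2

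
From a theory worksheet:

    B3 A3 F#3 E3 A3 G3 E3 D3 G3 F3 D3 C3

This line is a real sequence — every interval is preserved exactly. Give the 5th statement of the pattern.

Unit = 4 notes; the statements start on B3, A3, G3, moving down a 2nd each time.
Carrying on: F3 → Eb3.
Statement 5 starts on Eb3 and keeps the same exact contour: Eb3 Db3 Bb2 Ab2.

Eb3 Db3 Bb2 Ab2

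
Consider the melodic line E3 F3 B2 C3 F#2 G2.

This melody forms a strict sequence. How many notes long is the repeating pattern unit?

There are 6 notes; a 2-note unit gives 3 cells:
E3 F3 | B2 C3 | F#2 G2
Each cell is the previous one down a 4th — so the unit is 2 notes.

2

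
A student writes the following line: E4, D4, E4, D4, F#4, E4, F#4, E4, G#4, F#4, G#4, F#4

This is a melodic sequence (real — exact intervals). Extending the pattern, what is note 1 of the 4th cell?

A#4

With 4-note cells, note 1 of each statement runs E4, F#4, G#4.
One more up a 2nd gives A#4.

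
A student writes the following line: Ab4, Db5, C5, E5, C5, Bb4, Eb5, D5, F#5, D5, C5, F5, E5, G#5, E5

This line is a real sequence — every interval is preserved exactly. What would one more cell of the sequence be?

The 5-note cells begin on Ab4, Bb4, C5 — each up a 2nd from the last.
Statement 4 starts on D5 and keeps the same exact contour: D5 G5 F#5 A#5 F#5.

D5 G5 F#5 A#5 F#5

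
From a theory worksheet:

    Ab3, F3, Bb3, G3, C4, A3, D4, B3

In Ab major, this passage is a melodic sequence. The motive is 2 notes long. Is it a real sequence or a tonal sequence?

real

Each cell has the same semitone pattern (-3,) — intervals are preserved exactly.
And A3 lies outside Ab major, so the sequence is real rather than tonal.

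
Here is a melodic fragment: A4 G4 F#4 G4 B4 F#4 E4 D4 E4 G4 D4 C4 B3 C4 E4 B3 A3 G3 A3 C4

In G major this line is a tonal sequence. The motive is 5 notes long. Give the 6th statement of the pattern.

E3 D3 C3 D3 F#3

Taking 5-note groups, the heads are A4, F#4, D4, B3: the pattern moves down a 3rd.
Carrying on: G3 → E3.
From E3 the diatonic shape gives E3 D3 C3 D3 F#3.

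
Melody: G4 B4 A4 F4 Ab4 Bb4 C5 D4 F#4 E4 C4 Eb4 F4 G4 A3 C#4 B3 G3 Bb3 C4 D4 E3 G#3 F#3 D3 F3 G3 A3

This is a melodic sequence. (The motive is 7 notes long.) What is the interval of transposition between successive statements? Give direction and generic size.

down a 4th

Unit = 7 notes; the statements start on G4, D4, A3, E3, moving down a 4th each time.
From G4 to D4: down a 4th.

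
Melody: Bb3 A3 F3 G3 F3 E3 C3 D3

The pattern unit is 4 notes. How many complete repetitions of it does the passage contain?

2

8 notes in groups of 4 gives 8/4 = 2 statements.
Starts: Bb3, F3 — each down a 4th.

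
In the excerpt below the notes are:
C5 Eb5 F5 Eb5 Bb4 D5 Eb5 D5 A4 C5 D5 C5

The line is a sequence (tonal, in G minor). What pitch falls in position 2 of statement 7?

The unit is 4 notes. Position-2 pitches of the 3 shown cells: Eb5, D5, C5.
Carrying that down a 2nd forward: Bb4 → A4 → G4 → F4.

F4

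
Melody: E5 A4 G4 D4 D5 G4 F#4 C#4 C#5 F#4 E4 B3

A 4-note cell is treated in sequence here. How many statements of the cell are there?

12 notes in groups of 4 gives 12/4 = 3 statements.
Starts: E5, D5, C#5 — each down a 2nd.

3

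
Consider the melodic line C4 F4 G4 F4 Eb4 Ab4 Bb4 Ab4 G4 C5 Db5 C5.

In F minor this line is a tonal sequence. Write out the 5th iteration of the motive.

Db5 G5 Ab5 G5

Unit = 4 notes; the statements start on C4, Eb4, G4, moving up a 3rd each time.
Extending up a 3rd: Bb4 → Db5.
From Db5 the diatonic shape gives Db5 G5 Ab5 G5.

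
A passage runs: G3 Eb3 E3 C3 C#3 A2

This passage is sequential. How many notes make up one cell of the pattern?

6 notes total. Splitting into 3 groups of 2:
G3 Eb3 | E3 C3 | C#3 A2
That's a consistent down a 3rd shift per cell, and no other grouping gives one.

2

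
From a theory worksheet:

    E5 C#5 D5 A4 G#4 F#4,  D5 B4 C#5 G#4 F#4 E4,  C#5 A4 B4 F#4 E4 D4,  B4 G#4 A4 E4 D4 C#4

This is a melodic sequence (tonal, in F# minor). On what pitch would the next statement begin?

A4

With a 6-note motive the entries are E5, D5, C#5, B4, each down a 2nd from the previous.
The next head, down a 2nd from B4, is A4.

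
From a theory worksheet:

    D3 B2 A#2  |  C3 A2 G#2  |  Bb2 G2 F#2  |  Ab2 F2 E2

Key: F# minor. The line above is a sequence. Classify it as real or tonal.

Each cell has the same semitone pattern (-3, -1) — intervals are preserved exactly.
And A#2 lies outside F# minor, so the sequence is real rather than tonal.

real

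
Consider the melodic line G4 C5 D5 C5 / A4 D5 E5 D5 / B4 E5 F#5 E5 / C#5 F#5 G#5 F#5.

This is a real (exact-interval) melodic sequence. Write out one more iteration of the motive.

D#5 G#5 A#5 G#5

With a 4-note motive the entries are G4, A4, B4, C#5, each up a 2nd from the previous.
So cell 5 is D#5 G#5 A#5 G#5.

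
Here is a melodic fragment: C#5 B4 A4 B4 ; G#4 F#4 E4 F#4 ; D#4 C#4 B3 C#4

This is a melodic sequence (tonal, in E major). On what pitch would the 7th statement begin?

F#2

Taking 4-note groups, the heads are C#5, G#4, D#4: the pattern moves down a 4th.
Extending the heads down a 4th: A3 → E3 → B2 → F#2.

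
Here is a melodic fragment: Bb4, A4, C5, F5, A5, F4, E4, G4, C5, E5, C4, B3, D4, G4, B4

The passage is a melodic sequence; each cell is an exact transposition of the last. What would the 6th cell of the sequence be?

A2 G#2 B2 E3 G#3

Taking 5-note groups, the heads are Bb4, F4, C4: the pattern moves down a 4th.
Continuing the starts: G3 → D3 → A2.
Statement 6 starts on A2 and keeps the same exact contour: A2 G#2 B2 E3 G#3.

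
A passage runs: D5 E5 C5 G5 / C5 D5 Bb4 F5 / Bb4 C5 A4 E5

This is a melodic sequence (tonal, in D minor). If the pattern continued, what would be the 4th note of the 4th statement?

Grouping in 4s, the 4th note of each cell is G5, F5, E5.
One more down a 2nd gives D5.

D5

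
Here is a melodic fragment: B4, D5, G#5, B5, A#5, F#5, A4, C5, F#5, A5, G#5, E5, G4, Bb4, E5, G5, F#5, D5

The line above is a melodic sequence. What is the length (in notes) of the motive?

6

There are 18 notes; a 6-note unit gives 3 cells:
B4 D5 G#5 B5 A#5 F#5 | A4 C5 F#5 A5 G#5 E5 | G4 Bb4 E5 G5 F#5 D5
Each cell is the previous one down a 2nd — so the unit is 6 notes.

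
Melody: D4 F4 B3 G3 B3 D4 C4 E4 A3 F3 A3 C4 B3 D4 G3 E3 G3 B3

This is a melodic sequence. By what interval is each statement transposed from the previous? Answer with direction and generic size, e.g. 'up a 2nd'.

down a 2nd

Unit = 6 notes; the statements start on D4, C4, B3, moving down a 2nd each time.
From D4 to C4: down a 2nd.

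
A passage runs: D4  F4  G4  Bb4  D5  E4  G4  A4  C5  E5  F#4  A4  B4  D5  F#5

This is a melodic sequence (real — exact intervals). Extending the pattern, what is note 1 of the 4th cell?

The unit is 5 notes. Position-1 pitches of the 3 shown cells: D4, E4, F#4.
Each moves up a 2nd; the next is G#4.

G#4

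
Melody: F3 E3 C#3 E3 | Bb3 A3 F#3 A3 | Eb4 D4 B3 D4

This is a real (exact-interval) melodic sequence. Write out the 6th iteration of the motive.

Gb5 F5 D5 F5

With a 4-note motive the entries are F3, Bb3, Eb4, each up a 4th from the previous.
Continuing the starts: Ab4 → Db5 → Gb5.
So cell 6 is Gb5 F5 D5 F5.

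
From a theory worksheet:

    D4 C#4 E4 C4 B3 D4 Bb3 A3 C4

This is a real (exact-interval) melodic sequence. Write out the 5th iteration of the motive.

Gb3 F3 Ab3

Unit = 3 notes; the statements start on D4, C4, Bb3, moving down a 2nd each time.
Carrying on: Ab3 → Gb3.
Statement 5 starts on Gb3 and keeps the same exact contour: Gb3 F3 Ab3.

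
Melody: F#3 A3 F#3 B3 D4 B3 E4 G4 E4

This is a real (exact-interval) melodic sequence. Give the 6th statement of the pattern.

Taking 3-note groups, the heads are F#3, B3, E4: the pattern moves up a 4th.
Extending up a 4th: A4 → D5 → G5.
Statement 6 starts on G5 and keeps the same exact contour: G5 Bb5 G5.

G5 Bb5 G5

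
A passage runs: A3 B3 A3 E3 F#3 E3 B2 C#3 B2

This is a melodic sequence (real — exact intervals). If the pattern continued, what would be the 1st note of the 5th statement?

With 3-note cells, note 1 of each statement runs A3, E3, B2.
Extending down a 4th: F#2 → C#2.

C#2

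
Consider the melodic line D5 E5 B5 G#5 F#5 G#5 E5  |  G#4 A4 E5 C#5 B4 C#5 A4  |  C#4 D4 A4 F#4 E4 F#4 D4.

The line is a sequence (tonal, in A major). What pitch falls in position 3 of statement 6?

C#3

With 7-note cells, note 3 of each statement runs B5, E5, A4.
Extending down a 5th: D4 → G#3 → C#3.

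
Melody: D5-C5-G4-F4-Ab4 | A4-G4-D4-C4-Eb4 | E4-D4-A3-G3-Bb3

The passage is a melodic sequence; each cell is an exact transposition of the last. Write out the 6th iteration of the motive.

C#3 B2 F#2 E2 G2

The 5-note cells begin on D5, A4, E4 — each down a 4th from the last.
Carrying on: B3 → F#3 → C#3.
Statement 6 starts on C#3 and keeps the same exact contour: C#3 B2 F#2 E2 G2.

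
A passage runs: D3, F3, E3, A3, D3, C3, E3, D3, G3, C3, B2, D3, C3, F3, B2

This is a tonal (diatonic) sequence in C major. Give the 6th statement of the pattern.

With a 5-note motive the entries are D3, C3, B2, each down a 2nd from the previous.
Extending down a 2nd: A2 → G2 → F2.
From F2 the diatonic shape gives F2 A2 G2 C3 F2.

F2 A2 G2 C3 F2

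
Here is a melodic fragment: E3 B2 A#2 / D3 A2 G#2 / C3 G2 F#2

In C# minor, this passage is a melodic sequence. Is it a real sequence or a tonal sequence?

real

Each cell has the same semitone pattern (-5, -1) — intervals are preserved exactly.
And A#2 lies outside C# minor, so the sequence is real rather than tonal.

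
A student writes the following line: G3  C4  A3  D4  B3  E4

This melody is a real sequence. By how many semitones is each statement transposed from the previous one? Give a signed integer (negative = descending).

2

The 2-note cells begin on G3, A3, B3 — each up a 2nd from the last.
G3 to A3 spans +2 semitones.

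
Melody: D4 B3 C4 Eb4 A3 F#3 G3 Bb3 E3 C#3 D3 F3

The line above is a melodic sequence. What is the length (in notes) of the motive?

12 notes total. Splitting into 3 groups of 4:
D4 B3 C4 Eb4 | A3 F#3 G3 Bb3 | E3 C#3 D3 F3
Every group is a transposition down a 4th of the one before; no shorter unit works.

4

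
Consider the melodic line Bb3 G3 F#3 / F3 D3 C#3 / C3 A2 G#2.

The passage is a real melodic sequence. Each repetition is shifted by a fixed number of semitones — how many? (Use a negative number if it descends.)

The 3-note cells begin on Bb3, F3, C3 — each down a 4th from the last.
Bb3 to F3 spans -5 semitones.

-5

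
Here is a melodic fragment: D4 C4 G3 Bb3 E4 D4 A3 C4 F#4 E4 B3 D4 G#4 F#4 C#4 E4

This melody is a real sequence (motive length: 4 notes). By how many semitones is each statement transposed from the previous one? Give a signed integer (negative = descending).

2

The 4-note cells begin on D4, E4, F#4, G#4 — each up a 2nd from the last.
D4 to E4 spans +2 semitones.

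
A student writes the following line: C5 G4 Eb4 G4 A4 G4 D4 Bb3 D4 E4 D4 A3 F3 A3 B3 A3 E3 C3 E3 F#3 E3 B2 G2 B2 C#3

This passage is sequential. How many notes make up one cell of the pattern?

Try groups of 5 (5 cells in 25 notes):
C5 G4 Eb4 G4 A4 | G4 D4 Bb3 D4 E4 | D4 A3 F3 A3 B3 | A3 E3 C3 E3 F#3 | E3 B2 G2 B2 C#3
Every group is a transposition down a 4th of the one before; no shorter unit works.

5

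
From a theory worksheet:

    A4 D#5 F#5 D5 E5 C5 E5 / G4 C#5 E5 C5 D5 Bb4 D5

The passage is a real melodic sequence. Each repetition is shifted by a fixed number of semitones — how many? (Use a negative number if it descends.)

-2

The 7-note cells begin on A4, G4 — each down a 2nd from the last.
Counting half-steps from A4 to G4: -2.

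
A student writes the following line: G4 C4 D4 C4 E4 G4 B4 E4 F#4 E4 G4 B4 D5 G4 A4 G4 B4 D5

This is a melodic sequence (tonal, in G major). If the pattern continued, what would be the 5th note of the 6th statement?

The unit is 6 notes. Position-5 pitches of the 3 shown cells: E4, G4, B4.
Carrying that up a 3rd forward: D5 → F#5 → A5.

A5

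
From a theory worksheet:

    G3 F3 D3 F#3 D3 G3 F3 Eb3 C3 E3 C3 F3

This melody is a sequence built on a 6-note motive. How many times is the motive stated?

2

12 notes in groups of 6 gives 12/6 = 2 statements.
Starts: G3, F3 — each down a 2nd.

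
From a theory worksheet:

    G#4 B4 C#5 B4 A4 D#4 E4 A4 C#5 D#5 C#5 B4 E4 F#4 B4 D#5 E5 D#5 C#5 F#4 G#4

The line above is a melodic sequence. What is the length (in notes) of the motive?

7

There are 21 notes; a 7-note unit gives 3 cells:
G#4 B4 C#5 B4 A4 D#4 E4 | A4 C#5 D#5 C#5 B4 E4 F#4 | B4 D#5 E5 D#5 C#5 F#4 G#4
That's a consistent up a 2nd shift per cell, and no other grouping gives one.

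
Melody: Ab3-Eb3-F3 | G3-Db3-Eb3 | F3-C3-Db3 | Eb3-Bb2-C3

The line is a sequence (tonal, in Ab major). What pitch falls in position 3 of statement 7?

With 3-note cells, note 3 of each statement runs F3, Eb3, Db3, C3.
Extending down a 2nd: Bb2 → Ab2 → G2.

G2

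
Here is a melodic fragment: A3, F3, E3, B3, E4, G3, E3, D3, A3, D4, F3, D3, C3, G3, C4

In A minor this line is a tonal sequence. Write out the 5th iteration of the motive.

D3 B2 A2 E3 A3

Taking 5-note groups, the heads are A3, G3, F3: the pattern moves down a 2nd.
Extending down a 2nd: E3 → D3.
From D3 the diatonic shape gives D3 B2 A2 E3 A3.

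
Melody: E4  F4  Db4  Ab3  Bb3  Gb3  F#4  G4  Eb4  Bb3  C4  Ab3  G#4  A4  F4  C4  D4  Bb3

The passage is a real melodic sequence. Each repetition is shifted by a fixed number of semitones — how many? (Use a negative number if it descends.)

2

With a 6-note motive the entries are E4, F#4, G#4, each up a 2nd from the previous.
E4→F#4 is 66 − 64 = 2 semitones.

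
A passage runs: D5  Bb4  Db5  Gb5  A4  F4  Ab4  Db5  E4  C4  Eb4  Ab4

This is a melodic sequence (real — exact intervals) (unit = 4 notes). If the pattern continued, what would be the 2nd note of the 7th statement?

E2

Grouping in 4s, the 2nd note of each cell is Bb4, F4, C4.
Each moves down a 4th. Continuing: G3 → D3 → A2 → E2.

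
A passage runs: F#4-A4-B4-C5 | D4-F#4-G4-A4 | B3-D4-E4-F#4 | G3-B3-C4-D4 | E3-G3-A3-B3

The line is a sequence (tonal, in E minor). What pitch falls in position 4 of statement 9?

The unit is 4 notes. Position-4 pitches of the 5 shown cells: C5, A4, F#4, D4, B3.
Carrying that down a 3rd forward: G3 → E3 → C3 → A2.

A2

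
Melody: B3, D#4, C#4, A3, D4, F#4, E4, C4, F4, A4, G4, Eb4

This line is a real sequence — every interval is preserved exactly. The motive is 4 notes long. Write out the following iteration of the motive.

The 4-note cells begin on B3, D4, F4 — each up a 3rd from the last.
Statement 4 starts on Ab4 and keeps the same exact contour: Ab4 C5 Bb4 Gb4.

Ab4 C5 Bb4 Gb4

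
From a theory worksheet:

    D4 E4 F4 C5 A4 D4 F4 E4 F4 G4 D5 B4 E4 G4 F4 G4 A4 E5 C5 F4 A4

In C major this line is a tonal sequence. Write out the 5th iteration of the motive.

A4 B4 C5 G5 E5 A4 C5

Taking 7-note groups, the heads are D4, E4, F4: the pattern moves up a 2nd.
Carrying on: G4 → A4.
From A4 the diatonic shape gives A4 B4 C5 G5 E5 A4 C5.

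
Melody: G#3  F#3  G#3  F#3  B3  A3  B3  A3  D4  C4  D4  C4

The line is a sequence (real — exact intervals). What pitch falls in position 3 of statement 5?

With 4-note cells, note 3 of each statement runs G#3, B3, D4.
Extending up a 3rd: F4 → Ab4.

Ab4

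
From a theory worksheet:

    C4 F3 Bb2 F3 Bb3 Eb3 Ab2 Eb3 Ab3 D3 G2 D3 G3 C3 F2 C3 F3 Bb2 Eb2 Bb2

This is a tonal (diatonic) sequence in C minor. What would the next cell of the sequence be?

Unit = 4 notes; the statements start on C4, Bb3, Ab3, G3, F3, moving down a 2nd each time.
From Eb3 the diatonic shape gives Eb3 Ab2 D2 Ab2.

Eb3 Ab2 D2 Ab2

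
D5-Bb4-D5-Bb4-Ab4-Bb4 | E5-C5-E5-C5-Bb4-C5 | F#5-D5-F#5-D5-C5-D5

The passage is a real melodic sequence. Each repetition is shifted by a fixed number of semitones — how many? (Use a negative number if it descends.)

2

With a 6-note motive the entries are D5, E5, F#5, each up a 2nd from the previous.
D5 to E5 spans +2 semitones.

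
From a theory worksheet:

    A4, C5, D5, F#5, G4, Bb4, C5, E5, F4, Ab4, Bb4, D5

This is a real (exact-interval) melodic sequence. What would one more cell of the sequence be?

Unit = 4 notes; the statements start on A4, G4, F4, moving down a 2nd each time.
So cell 4 is Eb4 Gb4 Ab4 C5.

Eb4 Gb4 Ab4 C5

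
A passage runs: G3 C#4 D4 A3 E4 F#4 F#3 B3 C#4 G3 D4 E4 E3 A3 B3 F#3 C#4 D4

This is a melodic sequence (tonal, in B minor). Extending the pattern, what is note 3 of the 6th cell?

The unit is 6 notes. Position-3 pitches of the 3 shown cells: D4, C#4, B3.
Extending down a 2nd: A3 → G3 → F#3.

F#3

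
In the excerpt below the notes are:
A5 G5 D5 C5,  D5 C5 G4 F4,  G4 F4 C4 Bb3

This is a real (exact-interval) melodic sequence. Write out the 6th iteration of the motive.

Bb2 Ab2 Eb2 Db2

The 4-note cells begin on A5, D5, G4 — each down a 5th from the last.
Carrying on: C4 → F3 → Bb2.
Statement 6 starts on Bb2 and keeps the same exact contour: Bb2 Ab2 Eb2 Db2.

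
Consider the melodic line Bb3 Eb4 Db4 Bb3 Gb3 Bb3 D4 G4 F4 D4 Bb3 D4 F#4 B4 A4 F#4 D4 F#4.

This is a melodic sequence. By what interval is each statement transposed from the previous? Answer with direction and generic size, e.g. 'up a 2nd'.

up a 3rd

Taking 6-note groups, the heads are Bb3, D4, F#4: the pattern moves up a 3rd.
Bb3 to D4 is up a 3rd.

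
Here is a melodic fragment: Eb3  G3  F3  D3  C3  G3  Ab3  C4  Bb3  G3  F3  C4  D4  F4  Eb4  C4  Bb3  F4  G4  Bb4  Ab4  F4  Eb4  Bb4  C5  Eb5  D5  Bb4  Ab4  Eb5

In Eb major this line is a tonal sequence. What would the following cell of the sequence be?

F5 Ab5 G5 Eb5 D5 Ab5

Taking 6-note groups, the heads are Eb3, Ab3, D4, G4, C5: the pattern moves up a 4th.
So cell 6 is F5 Ab5 G5 Eb5 D5 Ab5.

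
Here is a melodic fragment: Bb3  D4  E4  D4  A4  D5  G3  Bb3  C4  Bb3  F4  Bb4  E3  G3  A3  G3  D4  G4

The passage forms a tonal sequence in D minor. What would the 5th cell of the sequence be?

A2 C3 D3 C3 G3 C4

Taking 6-note groups, the heads are Bb3, G3, E3: the pattern moves down a 3rd.
Carrying on: C3 → A2.
Statement 5 starts on A2 and keeps the same diatonic contour: A2 C3 D3 C3 G3 C4.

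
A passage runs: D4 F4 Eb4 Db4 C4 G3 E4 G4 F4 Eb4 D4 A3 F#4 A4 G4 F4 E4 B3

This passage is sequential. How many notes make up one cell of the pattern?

6

18 notes total. Splitting into 3 groups of 6:
D4 F4 Eb4 Db4 C4 G3 | E4 G4 F4 Eb4 D4 A3 | F#4 A4 G4 F4 E4 B3
Each cell is the previous one up a 2nd — so the unit is 6 notes.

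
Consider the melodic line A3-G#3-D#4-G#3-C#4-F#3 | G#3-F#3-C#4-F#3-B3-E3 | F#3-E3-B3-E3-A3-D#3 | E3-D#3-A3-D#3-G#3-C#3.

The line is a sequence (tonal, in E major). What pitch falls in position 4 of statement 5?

C#3

The unit is 6 notes. Position-4 pitches of the 4 shown cells: G#3, F#3, E3, D#3.
One more down a 2nd gives C#3.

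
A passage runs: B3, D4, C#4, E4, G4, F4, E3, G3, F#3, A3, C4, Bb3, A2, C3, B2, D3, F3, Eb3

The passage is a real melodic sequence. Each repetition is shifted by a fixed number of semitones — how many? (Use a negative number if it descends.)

With a 6-note motive the entries are B3, E3, A2, each down a 5th from the previous.
B3 to E3 spans -7 semitones.

-7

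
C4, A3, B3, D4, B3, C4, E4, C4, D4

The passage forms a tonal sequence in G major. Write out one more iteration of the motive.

F#4 D4 E4

Unit = 3 notes; the statements start on C4, D4, E4, moving up a 2nd each time.
From F#4 the diatonic shape gives F#4 D4 E4.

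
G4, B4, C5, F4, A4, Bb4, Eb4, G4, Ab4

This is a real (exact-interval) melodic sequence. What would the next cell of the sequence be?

Taking 3-note groups, the heads are G4, F4, Eb4: the pattern moves down a 2nd.
So cell 4 is Db4 F4 Gb4.

Db4 F4 Gb4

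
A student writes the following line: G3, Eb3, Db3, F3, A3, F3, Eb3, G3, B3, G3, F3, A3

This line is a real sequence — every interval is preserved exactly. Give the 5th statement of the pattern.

Taking 4-note groups, the heads are G3, A3, B3: the pattern moves up a 2nd.
Continuing the starts: C#4 → D#4.
So cell 5 is D#4 B3 A3 C#4.

D#4 B3 A3 C#4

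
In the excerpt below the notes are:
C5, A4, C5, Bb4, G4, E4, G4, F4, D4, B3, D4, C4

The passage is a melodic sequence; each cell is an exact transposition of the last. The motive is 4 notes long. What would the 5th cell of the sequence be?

E3 C#3 E3 D3

Unit = 4 notes; the statements start on C5, G4, D4, moving down a 4th each time.
Extending down a 4th: A3 → E3.
So cell 5 is E3 C#3 E3 D3.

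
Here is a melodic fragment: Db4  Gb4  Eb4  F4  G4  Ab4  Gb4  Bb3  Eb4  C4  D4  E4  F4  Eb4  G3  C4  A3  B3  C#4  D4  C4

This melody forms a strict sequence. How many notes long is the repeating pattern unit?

There are 21 notes; a 7-note unit gives 3 cells:
Db4 Gb4 Eb4 F4 G4 Ab4 Gb4 | Bb3 Eb4 C4 D4 E4 F4 Eb4 | G3 C4 A3 B3 C#4 D4 C4
That's a consistent down a 3rd shift per cell, and no other grouping gives one.

7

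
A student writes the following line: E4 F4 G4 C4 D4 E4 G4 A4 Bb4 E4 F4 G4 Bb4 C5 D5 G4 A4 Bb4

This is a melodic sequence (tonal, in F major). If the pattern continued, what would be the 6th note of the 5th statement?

Grouping in 6s, the 6th note of each cell is E4, G4, Bb4.
Extending up a 3rd: D5 → F5.

F5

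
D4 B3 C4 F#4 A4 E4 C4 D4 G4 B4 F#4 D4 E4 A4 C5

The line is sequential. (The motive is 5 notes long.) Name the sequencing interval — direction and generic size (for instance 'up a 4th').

up a 2nd

Taking 5-note groups, the heads are D4, E4, F#4: the pattern moves up a 2nd.
From D4 to E4: up a 2nd.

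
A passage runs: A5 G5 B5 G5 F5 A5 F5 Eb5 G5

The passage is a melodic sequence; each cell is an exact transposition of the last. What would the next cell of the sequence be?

Taking 3-note groups, the heads are A5, G5, F5: the pattern moves down a 2nd.
So cell 4 is Eb5 Db5 F5.

Eb5 Db5 F5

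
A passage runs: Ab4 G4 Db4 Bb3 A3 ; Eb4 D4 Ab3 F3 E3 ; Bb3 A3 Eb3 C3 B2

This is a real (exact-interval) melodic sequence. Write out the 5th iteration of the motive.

With a 5-note motive the entries are Ab4, Eb4, Bb3, each down a 4th from the previous.
Carrying on: F3 → C3.
From C3 the exact shape gives C3 B2 F2 D2 C#2.

C3 B2 F2 D2 C#2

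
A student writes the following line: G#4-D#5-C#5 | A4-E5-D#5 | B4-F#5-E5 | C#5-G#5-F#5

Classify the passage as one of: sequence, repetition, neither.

Each 3-note cell is the previous one transposed up a 2nd.

sequence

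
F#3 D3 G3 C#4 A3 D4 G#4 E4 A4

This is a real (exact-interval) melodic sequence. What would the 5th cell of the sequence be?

A#5 F#5 B5

With a 3-note motive the entries are F#3, C#4, G#4, each up a 5th from the previous.
Continuing the starts: D#5 → A#5.
So cell 5 is A#5 F#5 B5.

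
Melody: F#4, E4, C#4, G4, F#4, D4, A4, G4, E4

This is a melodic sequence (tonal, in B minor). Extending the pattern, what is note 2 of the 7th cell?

Grouping in 3s, the 2nd note of each cell is E4, F#4, G4.
Extending up a 2nd: A4 → B4 → C#5 → D5.

D5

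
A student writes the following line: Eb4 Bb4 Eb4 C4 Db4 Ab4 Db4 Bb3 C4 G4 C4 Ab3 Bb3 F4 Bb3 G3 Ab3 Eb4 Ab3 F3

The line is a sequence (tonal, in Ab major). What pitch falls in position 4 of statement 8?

With 4-note cells, note 4 of each statement runs C4, Bb3, Ab3, G3, F3.
Carrying that down a 2nd forward: Eb3 → Db3 → C3.

C3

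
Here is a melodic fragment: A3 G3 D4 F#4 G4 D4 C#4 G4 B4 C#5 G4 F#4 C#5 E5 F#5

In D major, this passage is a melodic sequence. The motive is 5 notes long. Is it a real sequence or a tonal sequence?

tonal

Every note is diatonic to D major.
Cell 1 has -2 semitones from note 1 to 2, but cell 2 has -1 — the interval quality changes while the contour stays the same, which is the hallmark of a tonal sequence.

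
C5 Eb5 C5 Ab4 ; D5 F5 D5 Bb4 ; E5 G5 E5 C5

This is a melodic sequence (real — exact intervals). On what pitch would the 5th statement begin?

G#5

Taking 4-note groups, the heads are C5, D5, E5: the pattern moves up a 2nd.
Extending the heads up a 2nd: F#5 → G#5.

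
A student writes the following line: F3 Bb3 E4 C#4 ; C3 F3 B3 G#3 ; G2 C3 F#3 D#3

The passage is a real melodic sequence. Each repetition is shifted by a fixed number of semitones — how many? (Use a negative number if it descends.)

Taking 4-note groups, the heads are F3, C3, G2: the pattern moves down a 4th.
F3→C3 is 48 − 53 = -5 semitones.

-5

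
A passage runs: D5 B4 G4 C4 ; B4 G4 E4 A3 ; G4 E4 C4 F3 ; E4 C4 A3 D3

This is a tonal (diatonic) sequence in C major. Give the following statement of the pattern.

C4 A3 F3 B2

Taking 4-note groups, the heads are D5, B4, G4, E4: the pattern moves down a 3rd.
From C4 the diatonic shape gives C4 A3 F3 B2.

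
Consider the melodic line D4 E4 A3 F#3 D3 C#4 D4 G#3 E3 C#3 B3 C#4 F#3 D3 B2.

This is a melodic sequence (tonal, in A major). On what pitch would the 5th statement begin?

G#3

With a 5-note motive the entries are D4, C#4, B3, each down a 2nd from the previous.
Extending the heads down a 2nd: A3 → G#3.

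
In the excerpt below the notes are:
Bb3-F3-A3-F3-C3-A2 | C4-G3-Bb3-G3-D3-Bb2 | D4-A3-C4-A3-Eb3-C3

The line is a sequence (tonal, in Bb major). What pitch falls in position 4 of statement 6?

D4

The unit is 6 notes. Position-4 pitches of the 3 shown cells: F3, G3, A3.
Extending up a 2nd: Bb3 → C4 → D4.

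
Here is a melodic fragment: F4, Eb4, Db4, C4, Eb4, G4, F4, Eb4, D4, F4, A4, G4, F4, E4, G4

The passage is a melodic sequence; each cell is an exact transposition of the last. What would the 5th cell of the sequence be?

C#5 B4 A4 G#4 B4

The 5-note cells begin on F4, G4, A4 — each up a 2nd from the last.
Extending up a 2nd: B4 → C#5.
So cell 5 is C#5 B4 A4 G#4 B4.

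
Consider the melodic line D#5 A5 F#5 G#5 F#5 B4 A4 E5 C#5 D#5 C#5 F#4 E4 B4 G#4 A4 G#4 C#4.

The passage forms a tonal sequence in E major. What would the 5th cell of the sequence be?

F#3 C#4 A3 B3 A3 D#3

The 6-note cells begin on D#5, A4, E4 — each down a 4th from the last.
Extending down a 4th: B3 → F#3.
From F#3 the diatonic shape gives F#3 C#4 A3 B3 A3 D#3.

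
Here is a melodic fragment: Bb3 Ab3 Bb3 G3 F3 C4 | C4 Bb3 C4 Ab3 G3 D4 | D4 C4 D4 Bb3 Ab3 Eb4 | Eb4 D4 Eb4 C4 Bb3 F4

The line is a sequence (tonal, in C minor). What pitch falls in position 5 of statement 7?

Eb4

Grouping in 6s, the 5th note of each cell is F3, G3, Ab3, Bb3.
Each moves up a 2nd. Continuing: C4 → D4 → Eb4.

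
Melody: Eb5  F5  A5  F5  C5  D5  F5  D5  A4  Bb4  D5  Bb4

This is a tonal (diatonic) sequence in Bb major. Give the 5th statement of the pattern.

With a 4-note motive the entries are Eb5, C5, A4, each down a 3rd from the previous.
Carrying on: F4 → D4.
Statement 5 starts on D4 and keeps the same diatonic contour: D4 Eb4 G4 Eb4.

D4 Eb4 G4 Eb4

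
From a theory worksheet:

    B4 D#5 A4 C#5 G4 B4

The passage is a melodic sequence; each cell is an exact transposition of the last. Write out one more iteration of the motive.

Unit = 2 notes; the statements start on B4, A4, G4, moving down a 2nd each time.
From F4 the exact shape gives F4 A4.

F4 A4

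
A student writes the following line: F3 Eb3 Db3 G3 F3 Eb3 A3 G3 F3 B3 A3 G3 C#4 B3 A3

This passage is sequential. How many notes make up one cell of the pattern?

15 notes total. Splitting into 5 groups of 3:
F3 Eb3 Db3 | G3 F3 Eb3 | A3 G3 F3 | B3 A3 G3 | C#4 B3 A3
Each cell is the previous one up a 2nd — so the unit is 3 notes.

3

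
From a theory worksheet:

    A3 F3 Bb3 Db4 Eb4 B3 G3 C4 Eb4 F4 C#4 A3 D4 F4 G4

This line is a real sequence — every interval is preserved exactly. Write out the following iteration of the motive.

D#4 B3 E4 G4 A4

Unit = 5 notes; the statements start on A3, B3, C#4, moving up a 2nd each time.
From D#4 the exact shape gives D#4 B3 E4 G4 A4.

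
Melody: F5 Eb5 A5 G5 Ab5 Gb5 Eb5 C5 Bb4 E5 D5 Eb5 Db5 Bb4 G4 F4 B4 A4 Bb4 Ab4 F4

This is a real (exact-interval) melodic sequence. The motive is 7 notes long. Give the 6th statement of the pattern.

E3 D3 G#3 F#3 G3 F3 D3

The 7-note cells begin on F5, C5, G4 — each down a 4th from the last.
Carrying on: D4 → A3 → E3.
Statement 6 starts on E3 and keeps the same exact contour: E3 D3 G#3 F#3 G3 F3 D3.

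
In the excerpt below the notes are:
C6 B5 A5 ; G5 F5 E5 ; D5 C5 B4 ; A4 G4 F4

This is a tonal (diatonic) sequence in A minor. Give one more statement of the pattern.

With a 3-note motive the entries are C6, G5, D5, A4, each down a 4th from the previous.
So cell 5 is E4 D4 C4.

E4 D4 C4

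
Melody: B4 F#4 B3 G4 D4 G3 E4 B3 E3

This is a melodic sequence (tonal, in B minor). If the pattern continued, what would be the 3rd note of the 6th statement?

Grouping in 3s, the 3rd note of each cell is B3, G3, E3.
Carrying that down a 3rd forward: C#3 → A2 → F#2.

F#2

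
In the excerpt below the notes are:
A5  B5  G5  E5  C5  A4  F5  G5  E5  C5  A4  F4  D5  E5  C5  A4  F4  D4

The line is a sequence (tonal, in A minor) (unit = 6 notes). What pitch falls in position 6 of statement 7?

With 6-note cells, note 6 of each statement runs A4, F4, D4.
Each moves down a 3rd. Continuing: B3 → G3 → E3 → C3.

C3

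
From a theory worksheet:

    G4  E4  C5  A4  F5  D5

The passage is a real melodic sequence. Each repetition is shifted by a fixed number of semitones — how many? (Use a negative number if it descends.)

The 2-note cells begin on G4, C5, F5 — each up a 4th from the last.
Counting half-steps from G4 to C5: 5.

5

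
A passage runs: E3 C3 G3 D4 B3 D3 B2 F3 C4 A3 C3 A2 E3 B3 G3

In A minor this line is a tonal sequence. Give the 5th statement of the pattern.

The 5-note cells begin on E3, D3, C3 — each down a 2nd from the last.
Extending down a 2nd: B2 → A2.
Statement 5 starts on A2 and keeps the same diatonic contour: A2 F2 C3 G3 E3.

A2 F2 C3 G3 E3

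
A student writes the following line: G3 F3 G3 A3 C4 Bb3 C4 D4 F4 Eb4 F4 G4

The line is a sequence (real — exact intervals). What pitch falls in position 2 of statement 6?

Gb5

With 4-note cells, note 2 of each statement runs F3, Bb3, Eb4.
Extending up a 4th: Ab4 → Db5 → Gb5.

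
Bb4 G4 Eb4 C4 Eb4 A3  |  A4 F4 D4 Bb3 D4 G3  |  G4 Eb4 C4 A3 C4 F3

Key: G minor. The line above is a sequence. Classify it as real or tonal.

Every note is diatonic to G minor.
Cell 1 has -3 semitones from note 1 to 2, but cell 2 has -4 — the interval quality changes while the contour stays the same, which is the hallmark of a tonal sequence.

tonal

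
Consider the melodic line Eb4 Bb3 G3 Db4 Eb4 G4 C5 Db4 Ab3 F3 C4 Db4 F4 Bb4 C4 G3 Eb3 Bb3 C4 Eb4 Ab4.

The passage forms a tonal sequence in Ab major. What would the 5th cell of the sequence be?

With a 7-note motive the entries are Eb4, Db4, C4, each down a 2nd from the previous.
Carrying on: Bb3 → Ab3.
So cell 5 is Ab3 Eb3 C3 G3 Ab3 C4 F4.

Ab3 Eb3 C3 G3 Ab3 C4 F4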